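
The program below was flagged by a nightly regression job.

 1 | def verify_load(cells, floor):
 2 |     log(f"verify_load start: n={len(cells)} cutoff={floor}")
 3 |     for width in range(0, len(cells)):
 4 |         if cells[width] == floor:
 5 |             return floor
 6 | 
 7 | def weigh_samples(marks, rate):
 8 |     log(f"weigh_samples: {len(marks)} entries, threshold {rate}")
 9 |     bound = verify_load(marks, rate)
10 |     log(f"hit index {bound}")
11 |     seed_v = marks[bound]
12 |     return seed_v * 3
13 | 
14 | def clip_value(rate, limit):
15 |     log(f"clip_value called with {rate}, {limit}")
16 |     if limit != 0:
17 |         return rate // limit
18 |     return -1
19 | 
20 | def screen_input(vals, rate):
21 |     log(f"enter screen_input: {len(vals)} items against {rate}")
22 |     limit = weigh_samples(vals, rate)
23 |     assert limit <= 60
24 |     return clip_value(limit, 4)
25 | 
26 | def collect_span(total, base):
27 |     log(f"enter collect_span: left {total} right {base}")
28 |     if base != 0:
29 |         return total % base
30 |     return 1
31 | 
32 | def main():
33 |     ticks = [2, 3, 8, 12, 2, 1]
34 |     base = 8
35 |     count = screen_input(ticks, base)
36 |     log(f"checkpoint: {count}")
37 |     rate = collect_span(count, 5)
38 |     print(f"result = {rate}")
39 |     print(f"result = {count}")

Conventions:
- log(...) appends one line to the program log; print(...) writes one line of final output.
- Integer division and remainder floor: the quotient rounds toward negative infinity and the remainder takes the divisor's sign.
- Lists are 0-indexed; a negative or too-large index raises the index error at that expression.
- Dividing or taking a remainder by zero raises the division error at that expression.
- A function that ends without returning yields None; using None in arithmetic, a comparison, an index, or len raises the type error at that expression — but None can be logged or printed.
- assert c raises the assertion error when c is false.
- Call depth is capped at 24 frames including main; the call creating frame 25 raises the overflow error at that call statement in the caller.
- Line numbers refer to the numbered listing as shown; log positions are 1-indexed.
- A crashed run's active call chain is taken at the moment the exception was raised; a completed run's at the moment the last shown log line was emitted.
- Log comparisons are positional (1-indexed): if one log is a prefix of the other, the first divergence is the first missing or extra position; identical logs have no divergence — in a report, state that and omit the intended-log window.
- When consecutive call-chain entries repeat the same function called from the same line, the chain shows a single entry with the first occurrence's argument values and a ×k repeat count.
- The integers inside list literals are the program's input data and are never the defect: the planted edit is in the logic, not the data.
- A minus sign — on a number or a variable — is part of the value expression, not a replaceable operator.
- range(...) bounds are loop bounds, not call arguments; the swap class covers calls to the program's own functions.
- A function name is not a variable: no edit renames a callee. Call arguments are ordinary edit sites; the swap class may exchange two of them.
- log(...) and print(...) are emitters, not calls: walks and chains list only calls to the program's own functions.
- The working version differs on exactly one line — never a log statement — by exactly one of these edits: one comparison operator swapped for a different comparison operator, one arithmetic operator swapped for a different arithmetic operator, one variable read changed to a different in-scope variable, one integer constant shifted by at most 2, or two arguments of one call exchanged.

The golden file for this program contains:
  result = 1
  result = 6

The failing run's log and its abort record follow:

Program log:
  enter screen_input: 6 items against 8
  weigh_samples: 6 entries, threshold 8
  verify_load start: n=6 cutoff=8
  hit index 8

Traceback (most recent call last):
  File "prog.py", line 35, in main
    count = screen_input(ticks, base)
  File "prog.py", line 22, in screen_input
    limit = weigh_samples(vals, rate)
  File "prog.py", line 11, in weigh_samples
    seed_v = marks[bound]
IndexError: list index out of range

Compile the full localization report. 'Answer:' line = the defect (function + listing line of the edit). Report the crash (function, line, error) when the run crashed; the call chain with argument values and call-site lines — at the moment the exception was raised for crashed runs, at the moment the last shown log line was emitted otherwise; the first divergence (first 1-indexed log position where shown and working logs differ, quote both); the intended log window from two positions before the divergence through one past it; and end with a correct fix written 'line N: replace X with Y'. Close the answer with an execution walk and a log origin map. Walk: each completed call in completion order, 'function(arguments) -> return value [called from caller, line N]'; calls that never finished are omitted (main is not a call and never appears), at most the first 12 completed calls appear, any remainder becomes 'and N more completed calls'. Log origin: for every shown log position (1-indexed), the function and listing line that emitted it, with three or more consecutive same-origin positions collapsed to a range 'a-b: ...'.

Answer: the defect is in verify_load at line 5.
The tell: Log line 4 is where behavior first shows: 'hit index 8' appears instead of 'hit index 2'.
Crash: weigh_samples, line 11, IndexError.
Call chain: main -> screen_input([2, 3, 8, 12, 2, 1], 8) (called at line 35) -> weigh_samples([2, 3, 8, 12, 2, 1], 8) (called at line 22).
First divergence: at position 4 the run shows 'hit index 8' where the working version logs 'hit index 2'.
Intended log window:
  2: weigh_samples: 6 entries, threshold 8
  3: verify_load start: n=6 cutoff=8
  4: hit index 2
  5: clip_value called with 24, 4
Execution walk:
  verify_load([2, 3, 8, 12, 2, 1], 8) -> 8  [called from weigh_samples, line 9]
Log origin:
  1: logged in screen_input at line 21
  2: logged in weigh_samples at line 8
  3: logged in verify_load at line 2
  4: logged in weigh_samples at line 10
A correct fix: line 5: replace `floor` with `width`.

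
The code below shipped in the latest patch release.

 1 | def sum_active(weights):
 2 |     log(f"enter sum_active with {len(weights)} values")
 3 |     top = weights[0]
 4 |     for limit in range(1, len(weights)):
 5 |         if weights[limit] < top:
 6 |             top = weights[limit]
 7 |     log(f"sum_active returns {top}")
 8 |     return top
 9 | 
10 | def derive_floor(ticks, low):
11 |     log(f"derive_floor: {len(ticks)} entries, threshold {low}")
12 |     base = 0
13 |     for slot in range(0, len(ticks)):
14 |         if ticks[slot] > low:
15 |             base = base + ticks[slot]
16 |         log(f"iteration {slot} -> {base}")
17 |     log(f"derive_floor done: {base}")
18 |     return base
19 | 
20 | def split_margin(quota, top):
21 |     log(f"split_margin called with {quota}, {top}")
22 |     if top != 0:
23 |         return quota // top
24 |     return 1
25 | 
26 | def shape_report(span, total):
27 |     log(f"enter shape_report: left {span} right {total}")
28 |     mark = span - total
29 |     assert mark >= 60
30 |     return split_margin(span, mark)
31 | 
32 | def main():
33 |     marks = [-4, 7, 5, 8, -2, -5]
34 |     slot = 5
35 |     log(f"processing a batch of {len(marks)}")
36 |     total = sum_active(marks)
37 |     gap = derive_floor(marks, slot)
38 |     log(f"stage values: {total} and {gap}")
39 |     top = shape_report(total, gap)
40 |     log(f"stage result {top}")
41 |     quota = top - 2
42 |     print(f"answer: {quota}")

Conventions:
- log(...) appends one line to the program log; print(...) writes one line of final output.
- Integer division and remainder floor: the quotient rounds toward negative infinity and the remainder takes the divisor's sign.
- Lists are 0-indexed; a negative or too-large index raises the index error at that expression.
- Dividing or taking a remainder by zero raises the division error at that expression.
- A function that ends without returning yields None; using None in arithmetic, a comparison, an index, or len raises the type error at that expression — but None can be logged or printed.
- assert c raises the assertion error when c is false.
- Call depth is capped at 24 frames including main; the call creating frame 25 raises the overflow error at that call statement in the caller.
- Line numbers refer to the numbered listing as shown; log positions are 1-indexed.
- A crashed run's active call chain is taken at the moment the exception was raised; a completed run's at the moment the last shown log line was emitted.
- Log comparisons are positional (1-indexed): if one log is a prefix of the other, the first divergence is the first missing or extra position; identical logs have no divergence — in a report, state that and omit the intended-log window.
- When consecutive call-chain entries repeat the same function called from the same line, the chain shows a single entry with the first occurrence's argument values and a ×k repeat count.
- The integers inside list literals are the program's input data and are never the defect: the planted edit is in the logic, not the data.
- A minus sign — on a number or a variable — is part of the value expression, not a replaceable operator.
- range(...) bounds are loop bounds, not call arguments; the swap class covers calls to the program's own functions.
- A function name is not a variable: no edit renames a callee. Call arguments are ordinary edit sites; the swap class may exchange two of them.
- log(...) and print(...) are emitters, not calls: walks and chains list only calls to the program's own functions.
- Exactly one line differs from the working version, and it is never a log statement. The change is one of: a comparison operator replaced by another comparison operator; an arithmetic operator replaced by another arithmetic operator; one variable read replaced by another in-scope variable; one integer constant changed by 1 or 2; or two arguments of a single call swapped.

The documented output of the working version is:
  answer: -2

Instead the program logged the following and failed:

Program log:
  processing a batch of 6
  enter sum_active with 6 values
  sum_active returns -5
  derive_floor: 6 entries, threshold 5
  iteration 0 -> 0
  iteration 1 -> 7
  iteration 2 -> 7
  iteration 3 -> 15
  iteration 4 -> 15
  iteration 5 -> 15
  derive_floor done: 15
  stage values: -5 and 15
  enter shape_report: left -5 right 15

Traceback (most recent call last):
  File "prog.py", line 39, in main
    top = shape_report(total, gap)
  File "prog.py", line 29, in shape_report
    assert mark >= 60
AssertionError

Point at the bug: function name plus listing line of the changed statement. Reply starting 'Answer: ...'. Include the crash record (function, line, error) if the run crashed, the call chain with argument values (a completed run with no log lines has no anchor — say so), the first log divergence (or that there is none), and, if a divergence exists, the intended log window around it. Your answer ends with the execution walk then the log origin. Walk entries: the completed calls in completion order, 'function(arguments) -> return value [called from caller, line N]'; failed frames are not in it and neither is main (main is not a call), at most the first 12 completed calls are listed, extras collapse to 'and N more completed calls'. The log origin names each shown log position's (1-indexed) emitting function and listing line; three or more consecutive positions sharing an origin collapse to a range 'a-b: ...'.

Answer: the defect is in shape_report at line 29.
Key fact: The log ends early — 13 lines, where the working version next logs 'split_margin called with -5, -20'.
Crash: shape_report, line 29, AssertionError.
Call chain: main -> shape_report(-5, 15) (called at line 39).
First divergence: position 14 — the faulty run's log ends after 13 lines; the working version continues with 'split_margin called with -5, -20'.
Intended log window:
  12: stage values: -5 and 15
  13: enter shape_report: left -5 right 15
  14: split_margin called with -5, -20
  15: stage result 0
Execution walk:
  sum_active([-4, 7, 5, 8, -2, -5]) -> -5  [called from main, line 36]
  derive_floor([-4, 7, 5, 8, -2, -5], 5) -> 15  [called from main, line 37]
Log origins:
  1: emitted by main (line 35)
  2: emitted by sum_active (line 2)
  3: emitted by sum_active (line 7)
  4: emitted by derive_floor (line 11)
  5-10: emitted by derive_floor (line 16)
  11: emitted by derive_floor (line 17)
  12: emitted by main (line 38)
  13: emitted by shape_report (line 27)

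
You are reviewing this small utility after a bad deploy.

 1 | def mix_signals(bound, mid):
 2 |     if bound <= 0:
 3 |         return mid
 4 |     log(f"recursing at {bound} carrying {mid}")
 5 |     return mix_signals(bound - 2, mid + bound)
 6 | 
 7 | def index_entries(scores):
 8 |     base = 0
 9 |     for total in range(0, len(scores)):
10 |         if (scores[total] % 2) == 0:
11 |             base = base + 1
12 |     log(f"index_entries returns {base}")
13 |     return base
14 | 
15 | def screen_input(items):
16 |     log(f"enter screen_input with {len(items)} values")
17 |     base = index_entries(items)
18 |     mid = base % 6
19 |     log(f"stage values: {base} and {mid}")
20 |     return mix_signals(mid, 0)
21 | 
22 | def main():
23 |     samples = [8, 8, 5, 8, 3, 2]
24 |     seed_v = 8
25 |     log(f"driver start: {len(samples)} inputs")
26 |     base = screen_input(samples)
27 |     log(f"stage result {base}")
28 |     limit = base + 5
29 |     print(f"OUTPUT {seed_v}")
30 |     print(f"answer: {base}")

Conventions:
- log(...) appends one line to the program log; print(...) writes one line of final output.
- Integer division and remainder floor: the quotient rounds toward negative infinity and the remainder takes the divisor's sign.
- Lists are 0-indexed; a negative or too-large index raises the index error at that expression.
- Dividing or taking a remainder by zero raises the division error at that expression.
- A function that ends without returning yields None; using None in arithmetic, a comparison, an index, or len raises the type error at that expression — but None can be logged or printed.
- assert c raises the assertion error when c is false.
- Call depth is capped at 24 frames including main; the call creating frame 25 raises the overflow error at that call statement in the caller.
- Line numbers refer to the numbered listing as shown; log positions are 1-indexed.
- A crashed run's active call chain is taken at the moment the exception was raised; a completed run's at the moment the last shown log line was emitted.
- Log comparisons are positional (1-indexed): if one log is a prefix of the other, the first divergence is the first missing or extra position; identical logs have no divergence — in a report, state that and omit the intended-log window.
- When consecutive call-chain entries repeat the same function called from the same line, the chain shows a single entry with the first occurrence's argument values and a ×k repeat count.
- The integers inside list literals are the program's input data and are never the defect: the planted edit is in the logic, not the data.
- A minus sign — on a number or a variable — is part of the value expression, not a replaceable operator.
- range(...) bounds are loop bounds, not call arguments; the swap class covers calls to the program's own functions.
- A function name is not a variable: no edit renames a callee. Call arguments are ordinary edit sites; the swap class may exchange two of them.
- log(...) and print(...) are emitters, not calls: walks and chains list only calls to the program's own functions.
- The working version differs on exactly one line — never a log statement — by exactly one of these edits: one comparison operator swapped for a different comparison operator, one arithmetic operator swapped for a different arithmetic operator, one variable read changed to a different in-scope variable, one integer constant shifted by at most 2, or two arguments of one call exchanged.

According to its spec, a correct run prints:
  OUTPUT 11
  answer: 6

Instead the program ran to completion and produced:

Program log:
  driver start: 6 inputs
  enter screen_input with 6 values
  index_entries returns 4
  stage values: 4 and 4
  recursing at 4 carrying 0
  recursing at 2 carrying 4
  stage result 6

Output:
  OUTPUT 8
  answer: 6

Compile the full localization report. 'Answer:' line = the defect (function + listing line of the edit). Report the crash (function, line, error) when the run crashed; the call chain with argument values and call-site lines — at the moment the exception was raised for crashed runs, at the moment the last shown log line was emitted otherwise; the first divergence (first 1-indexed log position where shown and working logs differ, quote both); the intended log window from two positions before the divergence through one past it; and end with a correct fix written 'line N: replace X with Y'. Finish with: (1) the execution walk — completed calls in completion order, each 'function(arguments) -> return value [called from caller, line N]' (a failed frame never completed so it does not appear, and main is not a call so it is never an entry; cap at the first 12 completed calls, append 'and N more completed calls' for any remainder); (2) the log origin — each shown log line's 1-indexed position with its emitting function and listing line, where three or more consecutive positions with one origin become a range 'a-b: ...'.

Answer: the defect is in main at line 29.
Key observation: The logs agree in full; only the final output differs.
Call chain: main.
First divergence: none (the log streams are identical).
Execution walk:
  index_entries([8, 8, 5, 8, 3, 2]) -> 4  [called from screen_input, line 17]
  mix_signals(0, 6) -> 6  [called from mix_signals, line 5]
  mix_signals(2, 4) -> 6  [called from mix_signals, line 5]
  mix_signals(4, 0) -> 6  [called from screen_input, line 20]
  screen_input([8, 8, 5, 8, 3, 2]) -> 6  [called from main, line 26]
Log line origins:
  1 — main, line 25
  2 — screen_input, line 16
  3 — index_entries, line 12
  4 — screen_input, line 19
  5 — mix_signals, line 4
  6 — mix_signals, line 4
  7 — main, line 27
A correct fix: line 29: replace `seed_v` with `limit`.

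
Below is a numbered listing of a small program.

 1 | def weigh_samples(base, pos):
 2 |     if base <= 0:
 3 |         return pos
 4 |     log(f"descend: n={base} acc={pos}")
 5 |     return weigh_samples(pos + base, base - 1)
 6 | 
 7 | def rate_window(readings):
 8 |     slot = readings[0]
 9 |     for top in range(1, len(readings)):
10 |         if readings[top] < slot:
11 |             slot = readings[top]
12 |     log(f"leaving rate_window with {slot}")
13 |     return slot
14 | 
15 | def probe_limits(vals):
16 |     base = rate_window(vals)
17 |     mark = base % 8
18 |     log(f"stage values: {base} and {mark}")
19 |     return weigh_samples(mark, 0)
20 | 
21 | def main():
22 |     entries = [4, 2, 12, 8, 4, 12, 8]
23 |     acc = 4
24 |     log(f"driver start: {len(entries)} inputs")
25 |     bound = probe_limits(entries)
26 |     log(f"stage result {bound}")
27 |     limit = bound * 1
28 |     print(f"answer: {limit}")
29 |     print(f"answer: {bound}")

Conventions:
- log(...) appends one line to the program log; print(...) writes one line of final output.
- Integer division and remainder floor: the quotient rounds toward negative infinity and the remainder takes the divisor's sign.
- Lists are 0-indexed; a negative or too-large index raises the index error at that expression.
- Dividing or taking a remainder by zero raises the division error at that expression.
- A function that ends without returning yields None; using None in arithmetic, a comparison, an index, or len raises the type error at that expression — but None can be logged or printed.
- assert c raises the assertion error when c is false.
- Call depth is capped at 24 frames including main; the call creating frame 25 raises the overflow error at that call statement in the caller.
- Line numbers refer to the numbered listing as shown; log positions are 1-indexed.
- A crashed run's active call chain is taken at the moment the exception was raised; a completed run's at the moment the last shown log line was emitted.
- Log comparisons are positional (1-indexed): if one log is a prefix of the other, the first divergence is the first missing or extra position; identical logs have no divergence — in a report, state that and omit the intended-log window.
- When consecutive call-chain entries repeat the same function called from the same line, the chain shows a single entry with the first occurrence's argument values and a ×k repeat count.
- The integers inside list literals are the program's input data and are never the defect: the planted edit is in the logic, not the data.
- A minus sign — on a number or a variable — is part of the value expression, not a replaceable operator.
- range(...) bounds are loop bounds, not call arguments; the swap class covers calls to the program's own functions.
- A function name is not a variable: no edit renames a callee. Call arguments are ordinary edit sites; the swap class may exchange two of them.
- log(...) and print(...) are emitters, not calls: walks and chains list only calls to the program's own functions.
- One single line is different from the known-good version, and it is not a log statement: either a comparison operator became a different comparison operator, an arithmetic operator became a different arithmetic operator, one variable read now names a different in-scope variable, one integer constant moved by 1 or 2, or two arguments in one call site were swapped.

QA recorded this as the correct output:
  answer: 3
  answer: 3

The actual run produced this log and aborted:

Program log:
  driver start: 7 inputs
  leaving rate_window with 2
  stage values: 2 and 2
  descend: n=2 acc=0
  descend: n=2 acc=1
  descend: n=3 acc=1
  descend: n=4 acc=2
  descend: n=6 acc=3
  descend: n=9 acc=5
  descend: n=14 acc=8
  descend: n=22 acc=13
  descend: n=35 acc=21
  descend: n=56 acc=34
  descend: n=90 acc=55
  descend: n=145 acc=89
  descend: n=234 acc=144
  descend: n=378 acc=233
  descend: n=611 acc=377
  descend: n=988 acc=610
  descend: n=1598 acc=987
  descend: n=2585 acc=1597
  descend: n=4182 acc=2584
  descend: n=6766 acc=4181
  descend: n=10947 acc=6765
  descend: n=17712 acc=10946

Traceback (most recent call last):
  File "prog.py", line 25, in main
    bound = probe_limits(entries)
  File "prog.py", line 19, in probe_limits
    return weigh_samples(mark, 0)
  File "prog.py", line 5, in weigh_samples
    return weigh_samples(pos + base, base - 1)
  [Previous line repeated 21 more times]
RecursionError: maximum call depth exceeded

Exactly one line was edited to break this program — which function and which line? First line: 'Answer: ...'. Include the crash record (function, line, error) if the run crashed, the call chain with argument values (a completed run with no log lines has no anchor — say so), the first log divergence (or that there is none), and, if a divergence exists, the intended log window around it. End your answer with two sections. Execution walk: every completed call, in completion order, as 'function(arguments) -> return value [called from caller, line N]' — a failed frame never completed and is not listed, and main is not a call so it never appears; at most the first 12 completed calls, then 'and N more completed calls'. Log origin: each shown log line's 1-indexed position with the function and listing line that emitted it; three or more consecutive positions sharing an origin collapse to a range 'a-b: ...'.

Answer: the defect is in weigh_samples at line 5.
Core observation: The earliest visible damage is log position 5 — 'descend: n=2 acc=1' rather than the intended 'descend: n=1 acc=2'.
Crash: weigh_samples, line 5, RecursionError.
Call chain: main -> probe_limits([4, 2, 12, 8, 4, 12, 8]) (called at line 25) -> weigh_samples(2, 0) (called at line 19) -> weigh_samples(2, 1) (called at line 5) ×21.
First divergence: position 5 — the shown line 'descend: n=2 acc=1' should read 'descend: n=1 acc=2'.
Intended log window:
  3: stage values: 2 and 2
  4: descend: n=2 acc=0
  5: descend: n=1 acc=2
  6: stage result 3
Execution walk:
  rate_window([4, 2, 12, 8, 4, 12, 8]) -> 2  [called from probe_limits, line 16]
Origin of each log line:
  1: from main, line 24
  2: from rate_window, line 12
  3: from probe_limits, line 18
  4-25: from weigh_samples, line 4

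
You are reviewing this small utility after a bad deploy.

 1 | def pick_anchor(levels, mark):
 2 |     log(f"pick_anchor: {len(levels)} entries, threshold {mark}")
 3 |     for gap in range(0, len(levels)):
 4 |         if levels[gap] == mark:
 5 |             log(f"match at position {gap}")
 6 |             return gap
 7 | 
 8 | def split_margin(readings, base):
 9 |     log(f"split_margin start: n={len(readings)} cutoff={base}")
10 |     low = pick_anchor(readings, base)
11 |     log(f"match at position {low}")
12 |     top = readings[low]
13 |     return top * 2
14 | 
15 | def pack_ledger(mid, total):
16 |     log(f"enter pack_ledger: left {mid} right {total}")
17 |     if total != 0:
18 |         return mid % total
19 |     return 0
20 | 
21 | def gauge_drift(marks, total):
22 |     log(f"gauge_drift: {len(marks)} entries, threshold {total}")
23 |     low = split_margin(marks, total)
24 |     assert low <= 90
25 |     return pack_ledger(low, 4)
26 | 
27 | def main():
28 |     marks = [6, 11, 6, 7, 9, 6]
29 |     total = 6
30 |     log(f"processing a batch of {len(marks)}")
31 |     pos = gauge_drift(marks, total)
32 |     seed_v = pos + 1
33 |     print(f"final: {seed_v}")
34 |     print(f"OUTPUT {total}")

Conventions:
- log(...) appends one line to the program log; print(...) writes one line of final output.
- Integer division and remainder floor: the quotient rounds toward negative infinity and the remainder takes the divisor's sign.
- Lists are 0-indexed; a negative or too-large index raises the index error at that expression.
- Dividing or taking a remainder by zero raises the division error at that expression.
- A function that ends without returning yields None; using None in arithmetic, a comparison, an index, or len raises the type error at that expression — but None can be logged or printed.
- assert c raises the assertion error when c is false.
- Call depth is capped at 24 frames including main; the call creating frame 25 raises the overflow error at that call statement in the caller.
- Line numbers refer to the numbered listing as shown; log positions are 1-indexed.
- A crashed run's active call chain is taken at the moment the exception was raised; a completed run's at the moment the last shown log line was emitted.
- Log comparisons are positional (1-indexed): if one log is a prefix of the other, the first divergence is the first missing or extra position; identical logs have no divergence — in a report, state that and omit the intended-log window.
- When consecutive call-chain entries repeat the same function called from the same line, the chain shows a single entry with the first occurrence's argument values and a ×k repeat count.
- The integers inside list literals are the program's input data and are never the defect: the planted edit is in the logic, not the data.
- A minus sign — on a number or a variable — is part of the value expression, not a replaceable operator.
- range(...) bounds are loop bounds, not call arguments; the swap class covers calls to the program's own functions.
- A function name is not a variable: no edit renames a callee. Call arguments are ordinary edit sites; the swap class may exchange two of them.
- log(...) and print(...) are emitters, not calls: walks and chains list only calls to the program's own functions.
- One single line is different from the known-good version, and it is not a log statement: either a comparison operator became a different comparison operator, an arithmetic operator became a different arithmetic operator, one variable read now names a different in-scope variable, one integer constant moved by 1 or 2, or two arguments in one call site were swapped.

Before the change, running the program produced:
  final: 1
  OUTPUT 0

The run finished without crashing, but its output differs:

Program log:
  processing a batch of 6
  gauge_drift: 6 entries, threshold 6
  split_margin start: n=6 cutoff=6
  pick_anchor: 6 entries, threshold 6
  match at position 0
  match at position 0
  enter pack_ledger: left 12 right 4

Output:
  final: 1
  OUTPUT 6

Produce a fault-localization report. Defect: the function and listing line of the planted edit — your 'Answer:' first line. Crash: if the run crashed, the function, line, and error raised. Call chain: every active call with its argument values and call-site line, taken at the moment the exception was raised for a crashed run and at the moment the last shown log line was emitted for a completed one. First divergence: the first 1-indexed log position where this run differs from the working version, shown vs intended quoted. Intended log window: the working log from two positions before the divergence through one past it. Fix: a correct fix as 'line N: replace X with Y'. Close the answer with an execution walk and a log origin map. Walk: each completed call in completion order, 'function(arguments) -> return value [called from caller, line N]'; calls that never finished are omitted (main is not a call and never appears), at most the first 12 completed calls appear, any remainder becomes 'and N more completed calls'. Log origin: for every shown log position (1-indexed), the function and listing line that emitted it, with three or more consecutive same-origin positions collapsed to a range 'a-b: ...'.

Answer: the defect is in main at line 34.
Key observation: Log streams are identical — the defect surfaces only in the printed output.
Call chain: main -> gauge_drift([6, 11, 6, 7, 9, 6], 6) (called at line 31) -> pack_ledger(12, 4) (called at line 25).
First divergence: there is none — every log position agrees.
Execution walk:
  pick_anchor([6, 11, 6, 7, 9, 6], 6) -> 0  [called from split_margin, line 10]
  split_margin([6, 11, 6, 7, 9, 6], 6) -> 12  [called from gauge_drift, line 23]
  pack_ledger(12, 4) -> 0  [called from gauge_drift, line 25]
  gauge_drift([6, 11, 6, 7, 9, 6], 6) -> 0  [called from main, line 31]
Log line origins:
  1 — main, line 30
  2 — gauge_drift, line 22
  3 — split_margin, line 9
  4 — pick_anchor, line 2
  5 — pick_anchor, line 5
  6 — split_margin, line 11
  7 — pack_ledger, line 16
A correct fix: line 34: replace `total` with `pos`.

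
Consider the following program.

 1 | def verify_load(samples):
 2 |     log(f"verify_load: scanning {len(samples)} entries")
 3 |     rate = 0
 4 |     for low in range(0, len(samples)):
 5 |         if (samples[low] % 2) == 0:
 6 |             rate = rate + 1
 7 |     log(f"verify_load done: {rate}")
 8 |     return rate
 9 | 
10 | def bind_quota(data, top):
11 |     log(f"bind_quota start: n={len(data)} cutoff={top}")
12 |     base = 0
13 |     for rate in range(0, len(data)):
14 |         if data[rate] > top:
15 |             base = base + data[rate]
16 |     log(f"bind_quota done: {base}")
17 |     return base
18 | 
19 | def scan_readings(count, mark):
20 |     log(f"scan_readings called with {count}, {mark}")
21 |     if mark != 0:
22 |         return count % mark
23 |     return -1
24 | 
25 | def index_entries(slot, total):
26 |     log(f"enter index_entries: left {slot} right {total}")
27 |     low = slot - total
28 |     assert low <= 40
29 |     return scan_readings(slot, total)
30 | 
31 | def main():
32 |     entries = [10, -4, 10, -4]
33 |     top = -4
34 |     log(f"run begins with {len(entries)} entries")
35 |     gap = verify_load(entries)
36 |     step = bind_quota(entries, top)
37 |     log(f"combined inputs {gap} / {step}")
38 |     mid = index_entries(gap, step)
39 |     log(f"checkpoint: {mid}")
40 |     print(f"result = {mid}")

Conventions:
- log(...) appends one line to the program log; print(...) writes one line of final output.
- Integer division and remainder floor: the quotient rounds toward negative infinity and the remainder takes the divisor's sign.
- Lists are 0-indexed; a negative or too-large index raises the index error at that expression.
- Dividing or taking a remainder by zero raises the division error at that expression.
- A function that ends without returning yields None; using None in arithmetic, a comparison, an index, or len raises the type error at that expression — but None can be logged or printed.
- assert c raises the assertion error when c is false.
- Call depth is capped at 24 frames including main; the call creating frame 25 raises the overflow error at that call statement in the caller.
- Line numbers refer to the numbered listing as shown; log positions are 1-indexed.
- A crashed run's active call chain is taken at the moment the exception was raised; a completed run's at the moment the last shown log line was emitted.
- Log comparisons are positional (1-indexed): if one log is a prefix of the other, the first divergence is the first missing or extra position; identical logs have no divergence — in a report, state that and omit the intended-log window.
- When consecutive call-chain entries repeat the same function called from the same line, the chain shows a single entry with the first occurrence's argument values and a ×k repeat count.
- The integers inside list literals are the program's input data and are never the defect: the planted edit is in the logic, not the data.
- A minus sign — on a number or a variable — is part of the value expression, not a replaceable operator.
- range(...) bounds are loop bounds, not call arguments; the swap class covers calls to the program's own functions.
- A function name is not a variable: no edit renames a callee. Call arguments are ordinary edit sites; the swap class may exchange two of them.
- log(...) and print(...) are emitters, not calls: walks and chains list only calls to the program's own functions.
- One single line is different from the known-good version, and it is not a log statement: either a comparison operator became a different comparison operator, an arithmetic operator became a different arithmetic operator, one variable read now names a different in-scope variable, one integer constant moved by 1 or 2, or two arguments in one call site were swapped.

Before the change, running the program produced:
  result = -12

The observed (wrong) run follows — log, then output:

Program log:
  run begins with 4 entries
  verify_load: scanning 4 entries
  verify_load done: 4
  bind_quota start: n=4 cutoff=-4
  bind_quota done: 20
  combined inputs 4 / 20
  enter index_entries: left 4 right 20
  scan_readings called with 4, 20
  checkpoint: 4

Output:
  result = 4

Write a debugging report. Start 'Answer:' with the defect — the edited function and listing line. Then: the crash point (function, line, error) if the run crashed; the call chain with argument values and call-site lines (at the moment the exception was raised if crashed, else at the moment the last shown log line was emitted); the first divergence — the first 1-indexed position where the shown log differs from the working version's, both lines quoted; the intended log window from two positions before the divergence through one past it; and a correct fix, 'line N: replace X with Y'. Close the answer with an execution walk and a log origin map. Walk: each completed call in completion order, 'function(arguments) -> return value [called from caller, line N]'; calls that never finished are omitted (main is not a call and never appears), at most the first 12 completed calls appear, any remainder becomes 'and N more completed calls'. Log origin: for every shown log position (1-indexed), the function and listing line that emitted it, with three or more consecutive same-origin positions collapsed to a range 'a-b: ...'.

Answer: the defect is in index_entries at line 29.
Core observation: The log first diverges at position 8: the faulty run prints 'scan_readings called with 4, 20' where the working version prints 'scan_readings called with 4, -16'.
Call chain: main.
First divergence: at position 8 the run shows 'scan_readings called with 4, 20' where the working version logs 'scan_readings called with 4, -16'.
Intended log window:
  6: combined inputs 4 / 20
  7: enter index_entries: left 4 right 20
  8: scan_readings called with 4, -16
  9: checkpoint: -12
Execution walk:
  verify_load([10, -4, 10, -4]) -> 4  [called from main, line 35]
  bind_quota([10, -4, 10, -4], -4) -> 20  [called from main, line 36]
  scan_readings(4, 20) -> 4  [called from index_entries, line 29]
  index_entries(4, 20) -> 4  [called from main, line 38]
Log origin:
  1: from main, line 34
  2: from verify_load, line 2
  3: from verify_load, line 7
  4: from bind_quota, line 11
  5: from bind_quota, line 16
  6: from main, line 37
  7: from index_entries, line 26
  8: from scan_readings, line 20
  9: from main, line 39
A correct fix: line 29: replace `total` with `low`.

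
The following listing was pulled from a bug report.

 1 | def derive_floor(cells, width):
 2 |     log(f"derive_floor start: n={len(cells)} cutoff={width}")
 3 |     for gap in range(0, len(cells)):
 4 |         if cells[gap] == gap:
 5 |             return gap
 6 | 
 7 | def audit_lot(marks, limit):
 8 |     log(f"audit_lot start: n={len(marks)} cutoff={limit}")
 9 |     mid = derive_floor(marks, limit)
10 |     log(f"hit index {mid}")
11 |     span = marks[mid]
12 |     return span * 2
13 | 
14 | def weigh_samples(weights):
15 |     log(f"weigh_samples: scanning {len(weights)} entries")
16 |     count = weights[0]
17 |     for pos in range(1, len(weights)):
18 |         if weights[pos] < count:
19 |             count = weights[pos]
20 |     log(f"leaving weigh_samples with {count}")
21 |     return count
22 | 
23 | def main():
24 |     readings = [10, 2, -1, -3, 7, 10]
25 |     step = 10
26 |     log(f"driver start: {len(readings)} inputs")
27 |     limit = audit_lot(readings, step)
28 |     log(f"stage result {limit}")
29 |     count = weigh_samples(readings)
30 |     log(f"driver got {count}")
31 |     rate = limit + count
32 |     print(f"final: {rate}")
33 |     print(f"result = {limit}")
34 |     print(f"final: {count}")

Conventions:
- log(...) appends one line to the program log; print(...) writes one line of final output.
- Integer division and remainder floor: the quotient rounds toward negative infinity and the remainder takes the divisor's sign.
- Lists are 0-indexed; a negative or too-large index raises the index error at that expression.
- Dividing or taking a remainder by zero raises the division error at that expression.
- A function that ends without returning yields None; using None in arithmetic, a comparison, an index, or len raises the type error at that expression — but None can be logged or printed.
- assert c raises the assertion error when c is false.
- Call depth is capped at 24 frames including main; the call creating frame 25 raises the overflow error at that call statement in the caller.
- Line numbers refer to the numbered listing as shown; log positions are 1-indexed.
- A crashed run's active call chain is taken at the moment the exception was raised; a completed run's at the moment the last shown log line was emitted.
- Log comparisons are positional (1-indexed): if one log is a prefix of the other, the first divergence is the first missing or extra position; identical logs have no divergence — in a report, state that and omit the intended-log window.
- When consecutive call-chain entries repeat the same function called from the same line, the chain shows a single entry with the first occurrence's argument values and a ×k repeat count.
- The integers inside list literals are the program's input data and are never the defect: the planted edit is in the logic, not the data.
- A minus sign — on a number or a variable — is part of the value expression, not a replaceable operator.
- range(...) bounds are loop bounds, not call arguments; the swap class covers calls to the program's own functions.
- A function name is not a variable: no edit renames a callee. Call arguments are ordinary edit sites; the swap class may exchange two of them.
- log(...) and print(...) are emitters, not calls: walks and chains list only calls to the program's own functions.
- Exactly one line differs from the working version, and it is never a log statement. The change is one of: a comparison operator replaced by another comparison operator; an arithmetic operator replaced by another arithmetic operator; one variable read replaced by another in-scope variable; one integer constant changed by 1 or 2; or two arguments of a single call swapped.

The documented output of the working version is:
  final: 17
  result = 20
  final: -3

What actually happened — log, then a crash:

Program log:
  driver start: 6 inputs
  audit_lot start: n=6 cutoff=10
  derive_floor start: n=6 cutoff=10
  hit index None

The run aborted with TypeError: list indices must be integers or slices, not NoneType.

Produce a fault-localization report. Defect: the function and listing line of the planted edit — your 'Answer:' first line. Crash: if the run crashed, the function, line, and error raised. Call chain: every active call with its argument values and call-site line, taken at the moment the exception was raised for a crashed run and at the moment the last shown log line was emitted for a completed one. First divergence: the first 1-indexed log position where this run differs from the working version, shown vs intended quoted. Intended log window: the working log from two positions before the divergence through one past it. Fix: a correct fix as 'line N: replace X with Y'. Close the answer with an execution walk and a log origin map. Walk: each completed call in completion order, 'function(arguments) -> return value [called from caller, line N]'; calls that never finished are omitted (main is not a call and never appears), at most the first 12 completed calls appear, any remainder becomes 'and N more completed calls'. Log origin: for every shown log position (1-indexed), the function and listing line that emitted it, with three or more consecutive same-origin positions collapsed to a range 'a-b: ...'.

Answer: the defect is in derive_floor at line 4.
Key fact: The earliest visible damage is log position 4 — 'hit index None' rather than the intended 'hit index 0'.
Crash: audit_lot, line 11, TypeError.
Call chain: main -> audit_lot([10, 2, -1, -3, 7, 10], 10) (called at line 27).
First divergence: at position 4 the run shows 'hit index None' where the working version logs 'hit index 0'.
Intended log window:
  2: audit_lot start: n=6 cutoff=10
  3: derive_floor start: n=6 cutoff=10
  4: hit index 0
  5: stage result 20
Execution walk:
  derive_floor([10, 2, -1, -3, 7, 10], 10) -> None  [called from audit_lot, line 9]
Log line origins:
  1 — main, line 26
  2 — audit_lot, line 8
  3 — derive_floor, line 2
  4 — audit_lot, line 10
A correct fix: line 4: replace `cells[gap] == gap` with `cells[gap] == width`.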